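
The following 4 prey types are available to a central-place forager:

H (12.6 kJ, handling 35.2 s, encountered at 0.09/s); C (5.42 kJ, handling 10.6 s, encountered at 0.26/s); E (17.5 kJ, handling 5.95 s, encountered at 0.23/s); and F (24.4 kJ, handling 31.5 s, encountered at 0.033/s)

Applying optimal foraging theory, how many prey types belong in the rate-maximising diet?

Rank by E/h (kJ/s): E 2.94, F 0.775, C 0.511, H 0.358. Include each in turn until the next type's E/h falls below the running intake rate.
Rate on top 1: 1.699. F: 0.775 < 1.699 → exclude; stop.
Optimal diet: E — 1 of 4 types.

1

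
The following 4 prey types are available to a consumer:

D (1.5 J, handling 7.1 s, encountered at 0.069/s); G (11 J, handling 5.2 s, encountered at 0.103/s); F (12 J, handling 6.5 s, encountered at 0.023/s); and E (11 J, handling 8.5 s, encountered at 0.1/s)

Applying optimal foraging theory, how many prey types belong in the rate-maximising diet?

3

E/h in descending order: G 2.12, F 1.85, E 1.29, D 0.211 J/s. The optimal diet is the largest prefix of this list for which every included type satisfies E_i/h_i > R on the types above it.
Rate on top 1: 0.7378. F: 1.85 > 0.7378 → include.
Rate on top 2: 0.8362. E: 1.29 > 0.8362 → include.
Rate on top 3: 0.9897. D: 0.211 < 0.9897 → exclude; stop.
Optimal diet: G, F, E — 3 of 4 types.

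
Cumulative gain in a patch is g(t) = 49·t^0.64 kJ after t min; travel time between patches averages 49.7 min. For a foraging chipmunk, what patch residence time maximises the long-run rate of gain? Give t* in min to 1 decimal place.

Maximise g(t)/(T+t): set derivative to zero → g'(t)(T+t) = g(t).
g'(t) = 0.64·49·t^-0.36. Setting 0.64·49·t^-0.36 = 49·t^0.64/(49.7+t) gives 0.64(49.7+t) = t, so 0.36·t = 0.64×49.7.
t* = 0.64×49.7/0.36 = 88.36 min.

88.4 min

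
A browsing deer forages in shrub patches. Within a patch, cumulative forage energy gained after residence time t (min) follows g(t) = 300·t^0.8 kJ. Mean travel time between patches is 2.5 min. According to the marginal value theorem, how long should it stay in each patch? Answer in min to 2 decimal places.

10.00 min

Maximise g(t)/(T+t): set derivative to zero → g'(t)(T+t) = g(t).
g'(t) = 0.8·300·t^-0.2. Setting 0.8·300·t^-0.2 = 300·t^0.8/(2.5+t) gives 0.8(2.5+t) = t, so 0.20·t = 0.8×2.5.
t* = 0.8×2.5/0.20 = 10 min.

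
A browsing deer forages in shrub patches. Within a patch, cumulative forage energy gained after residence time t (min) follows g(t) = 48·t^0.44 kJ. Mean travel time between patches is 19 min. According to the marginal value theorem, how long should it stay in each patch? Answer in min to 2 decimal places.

14.93 min

Maximise g(t)/(T+t): set derivative to zero → g'(t)(T+t) = g(t).
g'(t) = 0.44·48·t^-0.56. Setting 0.44·48·t^-0.56 = 48·t^0.44/(19+t) gives 0.44(19+t) = t, so 0.56·t = 0.44×19.
t* = 0.44×19/0.56 = 14.93 min.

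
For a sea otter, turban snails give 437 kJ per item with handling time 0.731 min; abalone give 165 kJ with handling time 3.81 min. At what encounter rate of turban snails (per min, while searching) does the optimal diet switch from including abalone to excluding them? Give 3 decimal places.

0.107 per min

The zero-one rule: include abalone iff E₂/h₂ > λE₁/(1+λh₁). Equality gives the switch point.
λE₁h₂ = E₂ + λE₂h₁ ⇒ λ = E₂/(E₁h₂ − E₂h₁) = 165/(1665 − 120.6) = 0.1068 per min.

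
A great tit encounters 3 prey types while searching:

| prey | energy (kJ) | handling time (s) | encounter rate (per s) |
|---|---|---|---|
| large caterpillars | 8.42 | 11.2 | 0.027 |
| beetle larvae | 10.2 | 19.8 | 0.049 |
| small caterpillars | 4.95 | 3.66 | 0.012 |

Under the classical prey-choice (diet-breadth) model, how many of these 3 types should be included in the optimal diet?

3

Profitabilities (E/h, kJ/s): small caterpillars 1.35, large caterpillars 0.752, beetle larvae 0.515. Add prey in this order while the next type's profitability exceeds the intake rate on those already taken.
Rate on top 1: 0.0569. large caterpillars: 0.752 > 0.0569 → include.
Rate on top 2: 0.213. beetle larvae: 0.515 > 0.213 → include.
Optimal diet: small caterpillars, large caterpillars, beetle larvae — 3 of 3 types.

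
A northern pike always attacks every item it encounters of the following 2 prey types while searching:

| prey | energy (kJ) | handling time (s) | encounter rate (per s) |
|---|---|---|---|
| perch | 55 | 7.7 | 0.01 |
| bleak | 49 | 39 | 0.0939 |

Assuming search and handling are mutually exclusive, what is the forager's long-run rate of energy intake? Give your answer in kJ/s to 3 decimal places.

1.087 kJ/s

R = (0.01×55 + 0.0939×49) / (1 + 0.01×7.7 + 0.0939×39) = 5.151/4.739 = 1.087 kJ/s.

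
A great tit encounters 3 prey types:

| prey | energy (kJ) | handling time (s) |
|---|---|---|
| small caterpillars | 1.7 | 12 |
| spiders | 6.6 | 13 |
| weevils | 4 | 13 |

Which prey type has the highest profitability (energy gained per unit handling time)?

spiders

Profitability E/h (kJ/s): small caterpillars = 1.7/12 = 0.142, spiders = 6.6/13 = 0.508, weevils = 4/13 = 0.308.
Ranked: spiders > weevils > small caterpillars.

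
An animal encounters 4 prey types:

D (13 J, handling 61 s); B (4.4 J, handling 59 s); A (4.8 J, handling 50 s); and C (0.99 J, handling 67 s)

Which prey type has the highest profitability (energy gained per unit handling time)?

D

Profitability E/h (J/s): D = 13/61 = 0.213, B = 4.4/59 = 0.0746, A = 4.8/50 = 0.096, C = 0.99/67 = 0.0148.
Ranked: D > A > B > C.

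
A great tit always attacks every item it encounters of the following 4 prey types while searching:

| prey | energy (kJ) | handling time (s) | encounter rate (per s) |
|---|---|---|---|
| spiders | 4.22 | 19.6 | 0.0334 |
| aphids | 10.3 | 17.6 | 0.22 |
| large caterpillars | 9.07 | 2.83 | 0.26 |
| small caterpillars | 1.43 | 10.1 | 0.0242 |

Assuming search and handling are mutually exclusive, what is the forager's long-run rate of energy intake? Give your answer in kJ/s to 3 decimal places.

0.738 kJ/s

R = Σλ_iE_i / (1 + Σλ_ih_i)
Numerator: 0.0334×4.22 + 0.22×10.3 + 0.26×9.07 + 0.0242×1.43 = 4.8
Denominator: 1 + 0.0334×19.6 + 0.22×17.6 + 0.26×2.83 + 0.0242×10.1 = 6.507
R = 4.8/6.507 = 0.7376 kJ/s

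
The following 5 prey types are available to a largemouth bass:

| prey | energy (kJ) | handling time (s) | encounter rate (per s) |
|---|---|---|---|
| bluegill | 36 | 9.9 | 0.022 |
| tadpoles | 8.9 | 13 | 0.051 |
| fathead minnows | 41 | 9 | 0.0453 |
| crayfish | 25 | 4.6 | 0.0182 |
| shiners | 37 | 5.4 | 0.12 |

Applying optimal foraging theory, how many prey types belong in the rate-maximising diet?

E/h in descending order: shiners 6.85, crayfish 5.43, fathead minnows 4.56, bluegill 3.64, tadpoles 0.685 kJ/s. The optimal diet is the largest prefix of this list for which every included type satisfies E_i/h_i > R on the types above it.
Rate on top 1: 2.694. crayfish: 5.43 > 2.694 → include.
Rate on top 2: 2.827. fathead minnows: 4.56 > 2.827 → include.
Rate on top 3: 3.156. bluegill: 3.64 > 3.156 → include.
Rate on top 4: 3.201. tadpoles: 0.685 < 3.201 → exclude; stop.
Optimal diet: shiners, crayfish, fathead minnows, bluegill — 4 of 5 types.

4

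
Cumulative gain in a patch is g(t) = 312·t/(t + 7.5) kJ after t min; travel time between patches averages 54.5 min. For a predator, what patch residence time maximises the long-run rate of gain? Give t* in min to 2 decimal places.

20.22 min

Optimal t* satisfies g'(t*) = g(t*)/(T + t*).
g'(t) = 312·7.5/(t + 7.5)². Setting 312·7.5/(t+7.5)² = 312t/[(t+7.5)(54.5+t)] gives 7.5(54.5+t) = t(t+7.5), so t² = 7.5×54.5 = 408.8.
t* = √408.8 = 20.22 min.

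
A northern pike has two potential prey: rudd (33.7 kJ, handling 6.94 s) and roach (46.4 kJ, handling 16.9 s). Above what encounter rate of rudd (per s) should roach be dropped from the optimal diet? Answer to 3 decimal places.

The zero-one rule: include roach iff E₂/h₂ > λE₁/(1+λh₁). Equality gives the switch point.
λE₁h₂ = E₂ + λE₂h₁ ⇒ λ = E₂/(E₁h₂ − E₂h₁) = 46.4/(569.5 − 322) = 0.1875 per s.

0.187 per s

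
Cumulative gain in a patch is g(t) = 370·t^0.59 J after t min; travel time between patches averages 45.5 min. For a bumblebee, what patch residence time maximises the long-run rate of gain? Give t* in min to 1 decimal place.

65.5 min

Maximise g(t)/(T+t): set derivative to zero → g'(t)(T+t) = g(t).
g'(t) = 0.59·370·t^-0.41. Setting 0.59·370·t^-0.41 = 370·t^0.59/(45.5+t) gives 0.59(45.5+t) = t, so 0.41·t = 0.59×45.5.
t* = 0.59×45.5/0.41 = 65.48 min.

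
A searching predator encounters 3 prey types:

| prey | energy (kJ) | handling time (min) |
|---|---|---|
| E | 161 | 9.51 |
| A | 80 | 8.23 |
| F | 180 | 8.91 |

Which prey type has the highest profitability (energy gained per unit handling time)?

F

In descending order of E/h:
F: 180/8.91 = 20.2 kJ/min
E: 161/9.51 = 16.9 kJ/min
A: 80/8.23 = 9.72 kJ/min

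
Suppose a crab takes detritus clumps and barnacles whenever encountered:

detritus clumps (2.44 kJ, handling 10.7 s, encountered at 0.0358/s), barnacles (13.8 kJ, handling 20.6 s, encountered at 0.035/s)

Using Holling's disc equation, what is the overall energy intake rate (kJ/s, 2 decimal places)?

0.27 kJ/s

R = Σλ_iE_i / (1 + Σλ_ih_i)
Numerator: 0.0358×2.44 + 0.035×13.8 = 0.5704
Denominator: 1 + 0.0358×10.7 + 0.035×20.6 = 2.104
R = 0.5704/2.104 = 0.2711 kJ/s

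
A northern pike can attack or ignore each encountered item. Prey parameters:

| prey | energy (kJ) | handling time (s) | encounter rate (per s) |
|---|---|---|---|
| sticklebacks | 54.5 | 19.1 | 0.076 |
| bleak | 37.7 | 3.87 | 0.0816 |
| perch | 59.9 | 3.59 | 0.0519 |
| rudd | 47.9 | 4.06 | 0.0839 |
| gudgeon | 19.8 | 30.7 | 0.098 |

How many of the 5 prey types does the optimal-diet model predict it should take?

E/h in descending order: perch 16.7, rudd 11.8, bleak 9.74, sticklebacks 2.85, gudgeon 0.645 kJ/s. The optimal diet is the largest prefix of this list for which every included type satisfies E_i/h_i > R on the types above it.
Rate on top 1: 2.621. rudd: 11.8 > 2.621 → include.
Rate on top 2: 4.668. bleak: 9.74 > 4.668 → include.
Rate on top 3: 5.537. sticklebacks: 2.85 < 5.537 → exclude; stop.
Optimal diet: perch, rudd, bleak — 3 of 5 types.

3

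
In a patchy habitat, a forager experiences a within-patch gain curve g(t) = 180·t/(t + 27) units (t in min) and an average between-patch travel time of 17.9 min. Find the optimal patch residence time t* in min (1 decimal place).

Maximise g(t)/(T+t): set derivative to zero → g'(t)(T+t) = g(t).
g'(t) = 180·27/(t + 27)². Setting 180·27/(t+27)² = 180t/[(t+27)(17.9+t)] gives 27(17.9+t) = t(t+27), so t² = 27×17.9 = 483.3.
t* = √483.3 = 21.98 min.

22.0 min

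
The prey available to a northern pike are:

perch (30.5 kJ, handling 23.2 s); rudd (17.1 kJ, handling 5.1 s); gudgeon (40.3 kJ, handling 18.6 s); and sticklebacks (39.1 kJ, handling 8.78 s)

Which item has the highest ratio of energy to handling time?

sticklebacks

Profitability E/h (kJ/s): perch = 30.5/23.2 = 1.31, rudd = 17.1/5.1 = 3.35, gudgeon = 40.3/18.6 = 2.17, sticklebacks = 39.1/8.78 = 4.45.
Ranked: sticklebacks > rudd > gudgeon > perch.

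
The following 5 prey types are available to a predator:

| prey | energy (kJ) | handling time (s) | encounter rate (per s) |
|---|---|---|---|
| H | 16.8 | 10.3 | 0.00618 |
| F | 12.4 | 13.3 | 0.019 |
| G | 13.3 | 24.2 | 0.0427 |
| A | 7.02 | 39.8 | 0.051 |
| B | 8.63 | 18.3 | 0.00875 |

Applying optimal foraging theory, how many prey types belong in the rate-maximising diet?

Rank by E/h (kJ/s): H 1.63, F 0.932, G 0.55, B 0.472, A 0.176. Include each in turn until the next type's E/h falls below the running intake rate.
Rate on top 1: 0.09761. F: 0.932 > 0.09761 → include.
Rate on top 2: 0.2579. G: 0.55 > 0.2579 → include.
Rate on top 3: 0.3861. B: 0.472 > 0.3861 → include.
Rate on top 4: 0.3916. A: 0.176 < 0.3916 → exclude; stop.
Optimal diet: H, F, G, B — 4 of 5 types.

4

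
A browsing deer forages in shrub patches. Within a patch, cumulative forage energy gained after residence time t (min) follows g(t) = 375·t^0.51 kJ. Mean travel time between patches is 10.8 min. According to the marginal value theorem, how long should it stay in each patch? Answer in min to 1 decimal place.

Optimal t* satisfies g'(t*) = g(t*)/(T + t*).
g'(t) = 0.51·375·t^-0.49. Setting 0.51·375·t^-0.49 = 375·t^0.51/(10.8+t) gives 0.51(10.8+t) = t, so 0.49·t = 0.51×10.8.
t* = 0.51×10.8/0.49 = 11.24 min.

11.2 min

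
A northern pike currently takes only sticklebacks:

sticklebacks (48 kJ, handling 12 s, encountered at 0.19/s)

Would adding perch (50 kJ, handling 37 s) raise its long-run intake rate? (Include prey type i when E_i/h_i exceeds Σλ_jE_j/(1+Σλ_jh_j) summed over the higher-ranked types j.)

No

Intake rate on the current diet: R = (0.19×48) / (1 + 0.19×12) = 9.12/3.28 = 2.78 kJ/s.
perch: E/h = 50/37 = 1.351 kJ/s.
1.351 < 2.78, so adding perch would lower the average — exclude it.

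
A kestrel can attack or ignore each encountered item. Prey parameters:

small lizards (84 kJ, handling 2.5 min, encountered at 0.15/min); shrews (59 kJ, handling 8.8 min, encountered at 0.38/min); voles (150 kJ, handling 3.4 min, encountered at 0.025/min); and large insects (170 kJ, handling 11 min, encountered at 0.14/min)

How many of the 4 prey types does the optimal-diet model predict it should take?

3

Profitabilities (E/h, kJ/min): voles 44.1, small lizards 33.6, large insects 15.5, shrews 6.7. Add prey in this order while the next type's profitability exceeds the intake rate on those already taken.
Rate on top 1: 3.456. small lizards: 33.6 > 3.456 → include.
Rate on top 2: 11.2. large insects: 15.5 > 11.2 → include.
Rate on top 3: 13.38. shrews: 6.7 < 13.38 → exclude; stop.
Optimal diet: voles, small lizards, large insects — 3 of 4 types.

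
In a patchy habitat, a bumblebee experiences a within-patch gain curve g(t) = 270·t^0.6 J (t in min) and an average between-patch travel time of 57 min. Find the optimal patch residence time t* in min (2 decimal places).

By the marginal value theorem, leave when the instantaneous gain rate g'(t) equals the habitat-wide average g(t)/(T + t).
g'(t) = 0.6·270·t^-0.4. Setting 0.6·270·t^-0.4 = 270·t^0.6/(57+t) gives 0.6(57+t) = t, so 0.40·t = 0.6×57.
t* = 0.6×57/0.40 = 85.5 min.

85.50 min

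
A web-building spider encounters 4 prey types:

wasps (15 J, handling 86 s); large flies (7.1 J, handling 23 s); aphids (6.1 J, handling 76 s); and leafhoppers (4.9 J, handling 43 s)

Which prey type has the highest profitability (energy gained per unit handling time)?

In descending order of E/h:
large flies: 7.1/23 = 0.309 J/s
wasps: 15/86 = 0.174 J/s
leafhoppers: 4.9/43 = 0.114 J/s
aphids: 6.1/76 = 0.0803 J/s

large flies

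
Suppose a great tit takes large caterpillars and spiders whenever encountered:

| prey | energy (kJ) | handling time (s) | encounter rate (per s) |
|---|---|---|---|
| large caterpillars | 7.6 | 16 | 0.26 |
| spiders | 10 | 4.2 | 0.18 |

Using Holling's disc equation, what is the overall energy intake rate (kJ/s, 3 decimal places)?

R = (0.26×7.6 + 0.18×10) / (1 + 0.26×16 + 0.18×4.2) = 3.776/5.916 = 0.6383 kJ/s.

0.638 kJ/s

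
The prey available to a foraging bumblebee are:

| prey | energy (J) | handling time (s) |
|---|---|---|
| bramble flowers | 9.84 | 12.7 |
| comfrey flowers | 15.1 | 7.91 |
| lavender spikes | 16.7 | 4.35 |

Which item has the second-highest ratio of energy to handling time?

comfrey flowers

Profitability E/h (J/s): bramble flowers = 9.84/12.7 = 0.775, comfrey flowers = 15.1/7.91 = 1.91, lavender spikes = 16.7/4.35 = 3.84.
Ranked: lavender spikes > comfrey flowers > bramble flowers.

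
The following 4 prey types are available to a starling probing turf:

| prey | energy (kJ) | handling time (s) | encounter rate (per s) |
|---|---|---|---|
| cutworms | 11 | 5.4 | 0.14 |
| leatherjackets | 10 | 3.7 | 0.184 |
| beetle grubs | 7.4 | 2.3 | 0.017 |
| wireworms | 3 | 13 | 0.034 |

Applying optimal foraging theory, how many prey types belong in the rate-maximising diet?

Profitabilities (E/h, kJ/s): beetle grubs 3.22, leatherjackets 2.7, cutworms 2.04, wireworms 0.231. Add prey in this order while the next type's profitability exceeds the intake rate on those already taken.
Rate on top 1: 0.1211. leatherjackets: 2.7 > 0.1211 → include.
Rate on top 2: 1.143. cutworms: 2.04 > 1.143 → include.
Rate on top 3: 1.416. wireworms: 0.231 < 1.416 → exclude; stop.
Optimal diet: beetle grubs, leatherjackets, cutworms — 3 of 4 types.

3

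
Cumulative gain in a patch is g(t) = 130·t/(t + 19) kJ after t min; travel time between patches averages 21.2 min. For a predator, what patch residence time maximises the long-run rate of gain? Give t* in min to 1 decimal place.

Maximise g(t)/(T+t): set derivative to zero → g'(t)(T+t) = g(t).
g'(t) = 130·19/(t + 19)². Setting 130·19/(t+19)² = 130t/[(t+19)(21.2+t)] gives 19(21.2+t) = t(t+19), so t² = 19×21.2 = 402.8.
t* = √402.8 = 20.07 min.

20.1 min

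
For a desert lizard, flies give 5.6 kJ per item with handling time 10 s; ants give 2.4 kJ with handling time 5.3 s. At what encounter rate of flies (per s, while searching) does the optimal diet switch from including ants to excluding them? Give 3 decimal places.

Drop ants once their profitability E₂/h₂ falls below the rate achievable on flies alone: E₂/h₂ = λE₁/(1 + λh₁).
Solve for λ: λE₁h₂ = E₂(1 + λh₁) → λ(E₁h₂ − E₂h₁) = E₂ → λ = E₂/(E₁h₂ − E₂h₁).
λ = 2.4/(5.6×5.3 − 2.4×10) = 2.4/5.68 = 0.4225 per s.

0.423 per s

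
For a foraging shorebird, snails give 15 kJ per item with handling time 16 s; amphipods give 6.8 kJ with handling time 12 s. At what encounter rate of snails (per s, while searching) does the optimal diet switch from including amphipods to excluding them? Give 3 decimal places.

0.096 per s

At the threshold, the rate on snails alone equals the profitability of amphipods: λ·15/(1 + λ·16) = 6.8/12 = 0.5667.
Rearranging, λ(15 − 0.5667×16) = 0.5667, so λ = 0.5667/5.933 = 0.09551 per s.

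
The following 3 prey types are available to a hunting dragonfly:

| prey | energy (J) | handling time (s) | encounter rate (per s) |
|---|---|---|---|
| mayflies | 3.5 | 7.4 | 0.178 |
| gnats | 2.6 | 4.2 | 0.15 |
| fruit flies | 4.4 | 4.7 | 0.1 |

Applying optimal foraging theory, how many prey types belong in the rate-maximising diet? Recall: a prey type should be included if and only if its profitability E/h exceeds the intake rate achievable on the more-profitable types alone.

3

E/h in descending order: fruit flies 0.936, gnats 0.619, mayflies 0.473 J/s. The optimal diet is the largest prefix of this list for which every included type satisfies E_i/h_i > R on the types above it.
Rate on top 1: 0.2993. gnats: 0.619 > 0.2993 → include.
Rate on top 2: 0.3952. mayflies: 0.473 > 0.3952 → include.
Optimal diet: fruit flies, gnats, mayflies — 3 of 3 types.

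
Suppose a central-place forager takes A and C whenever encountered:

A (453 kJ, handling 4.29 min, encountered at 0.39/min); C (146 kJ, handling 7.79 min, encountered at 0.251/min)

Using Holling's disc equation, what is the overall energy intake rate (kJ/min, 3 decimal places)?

Energy encountered per unit search time: 0.39×453 + 0.251×146 = 213.3 kJ/min.
Handling time per unit search time: 0.39×4.29 + 0.251×7.79 = 3.628.
Rate = 213.3/(1 + 3.628) = 46.09 kJ/min.

46.089 kJ/min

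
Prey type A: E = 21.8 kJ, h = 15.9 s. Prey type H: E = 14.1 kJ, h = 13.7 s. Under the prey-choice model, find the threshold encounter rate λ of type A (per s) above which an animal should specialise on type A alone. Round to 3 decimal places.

The zero-one rule: include type H iff E₂/h₂ > λE₁/(1+λh₁). Equality gives the switch point.
λE₁h₂ = E₂ + λE₂h₁ ⇒ λ = E₂/(E₁h₂ − E₂h₁) = 14.1/(298.7 − 224.2) = 0.1893 per s.

0.189 per s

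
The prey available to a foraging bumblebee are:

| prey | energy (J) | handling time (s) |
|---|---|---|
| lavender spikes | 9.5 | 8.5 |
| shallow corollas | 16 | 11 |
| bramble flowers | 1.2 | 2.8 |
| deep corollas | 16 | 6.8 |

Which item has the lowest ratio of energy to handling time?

In descending order of E/h:
deep corollas: 16/6.8 = 2.35 J/s
shallow corollas: 16/11 = 1.45 J/s
lavender spikes: 9.5/8.5 = 1.12 J/s
bramble flowers: 1.2/2.8 = 0.429 J/s

bramble flowers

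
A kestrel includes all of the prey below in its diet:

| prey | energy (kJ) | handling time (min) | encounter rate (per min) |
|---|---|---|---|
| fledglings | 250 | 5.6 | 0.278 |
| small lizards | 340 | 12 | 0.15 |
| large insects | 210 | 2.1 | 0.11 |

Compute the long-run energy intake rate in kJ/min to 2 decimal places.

31.30 kJ/min

R = (0.278×250 + 0.15×340 + 0.11×210) / (1 + 0.278×5.6 + 0.15×12 + 0.11×2.1) = 143.6/4.588 = 31.3 kJ/min.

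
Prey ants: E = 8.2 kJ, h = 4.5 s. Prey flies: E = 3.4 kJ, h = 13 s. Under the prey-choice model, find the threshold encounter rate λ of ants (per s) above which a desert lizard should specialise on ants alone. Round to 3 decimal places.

At the threshold, the rate on ants alone equals the profitability of flies: λ·8.2/(1 + λ·4.5) = 3.4/13 = 0.2615.
Rearranging, λ(8.2 − 0.2615×4.5) = 0.2615, so λ = 0.2615/7.023 = 0.03724 per s.

0.037 per s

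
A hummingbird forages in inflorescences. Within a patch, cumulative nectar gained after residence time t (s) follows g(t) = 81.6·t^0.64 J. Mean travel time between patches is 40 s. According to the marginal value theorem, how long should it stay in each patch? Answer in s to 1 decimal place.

Maximise g(t)/(T+t): set derivative to zero → g'(t)(T+t) = g(t).
g'(t) = 0.64·81.6·t^-0.36. Setting 0.64·81.6·t^-0.36 = 81.6·t^0.64/(40+t) gives 0.64(40+t) = t, so 0.36·t = 0.64×40.
t* = 0.64×40/0.36 = 71.11 s.

71.1 s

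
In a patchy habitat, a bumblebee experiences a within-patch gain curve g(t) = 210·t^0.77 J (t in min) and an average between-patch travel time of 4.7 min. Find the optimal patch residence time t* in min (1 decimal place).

15.7 min

Optimal t* satisfies g'(t*) = g(t*)/(T + t*).
g'(t) = 0.77·210·t^-0.23. Setting 0.77·210·t^-0.23 = 210·t^0.77/(4.7+t) gives 0.77(4.7+t) = t, so 0.23·t = 0.77×4.7.
t* = 0.77×4.7/0.23 = 15.73 min.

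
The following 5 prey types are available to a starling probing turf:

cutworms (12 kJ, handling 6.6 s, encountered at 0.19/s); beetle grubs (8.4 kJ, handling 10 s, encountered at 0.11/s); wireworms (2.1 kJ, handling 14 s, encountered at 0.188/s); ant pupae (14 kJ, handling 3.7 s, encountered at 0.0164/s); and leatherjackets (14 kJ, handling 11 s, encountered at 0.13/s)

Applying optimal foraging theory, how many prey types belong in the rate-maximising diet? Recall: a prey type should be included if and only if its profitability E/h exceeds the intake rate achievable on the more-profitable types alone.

Profitabilities (E/h, kJ/s): ant pupae 3.78, cutworms 1.82, leatherjackets 1.27, beetle grubs 0.84, wireworms 0.15. Add prey in this order while the next type's profitability exceeds the intake rate on those already taken.
Rate on top 1: 0.2165. cutworms: 1.82 > 0.2165 → include.
Rate on top 2: 1.084. leatherjackets: 1.27 > 1.084 → include.
Rate on top 3: 1.156. beetle grubs: 0.84 < 1.156 → exclude; stop.
Optimal diet: ant pupae, cutworms, leatherjackets — 3 of 5 types.

3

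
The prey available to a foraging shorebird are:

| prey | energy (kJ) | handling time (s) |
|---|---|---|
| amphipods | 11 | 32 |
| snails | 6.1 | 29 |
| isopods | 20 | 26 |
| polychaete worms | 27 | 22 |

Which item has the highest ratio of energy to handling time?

Profitability E/h (kJ/s): amphipods = 11/32 = 0.344, snails = 6.1/29 = 0.21, isopods = 20/26 = 0.769, polychaete worms = 27/22 = 1.23.
Ranked: polychaete worms > isopods > amphipods > snails.

polychaete worms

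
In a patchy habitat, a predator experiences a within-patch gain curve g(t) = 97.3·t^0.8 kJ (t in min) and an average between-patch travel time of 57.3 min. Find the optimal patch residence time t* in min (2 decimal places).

229.20 min

Maximise g(t)/(T+t): set derivative to zero → g'(t)(T+t) = g(t).
g'(t) = 0.8·97.3·t^-0.2. Setting 0.8·97.3·t^-0.2 = 97.3·t^0.8/(57.3+t) gives 0.8(57.3+t) = t, so 0.20·t = 0.8×57.3.
t* = 0.8×57.3/0.20 = 229.2 min.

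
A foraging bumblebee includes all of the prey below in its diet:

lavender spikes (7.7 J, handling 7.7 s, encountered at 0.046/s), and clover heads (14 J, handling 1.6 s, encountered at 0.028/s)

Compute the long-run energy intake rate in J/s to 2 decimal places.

R = Σλ_iE_i / (1 + Σλ_ih_i)
Numerator: 0.046×7.7 + 0.028×14 = 0.7462
Denominator: 1 + 0.046×7.7 + 0.028×1.6 = 1.399
R = 0.7462/1.399 = 0.5334 J/s

0.53 J/s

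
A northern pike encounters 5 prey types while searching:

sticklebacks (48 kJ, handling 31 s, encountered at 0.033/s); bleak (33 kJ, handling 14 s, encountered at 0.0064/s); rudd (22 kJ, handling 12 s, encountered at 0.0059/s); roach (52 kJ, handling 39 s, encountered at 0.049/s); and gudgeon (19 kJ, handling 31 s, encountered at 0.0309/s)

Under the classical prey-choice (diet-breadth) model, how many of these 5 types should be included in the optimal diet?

4

Rank by E/h (kJ/s): bleak 2.36, rudd 1.83, sticklebacks 1.55, roach 1.33, gudgeon 0.613. Include each in turn until the next type's E/h falls below the running intake rate.
Rate on top 1: 0.1938. rudd: 1.83 > 0.1938 → include.
Rate on top 2: 0.2939. sticklebacks: 1.55 > 0.2939 → include.
Rate on top 3: 0.8817. roach: 1.33 > 0.8817 → include.
Rate on top 4: 1.092. gudgeon: 0.613 < 1.092 → exclude; stop.
Optimal diet: bleak, rudd, sticklebacks, roach — 4 of 5 types.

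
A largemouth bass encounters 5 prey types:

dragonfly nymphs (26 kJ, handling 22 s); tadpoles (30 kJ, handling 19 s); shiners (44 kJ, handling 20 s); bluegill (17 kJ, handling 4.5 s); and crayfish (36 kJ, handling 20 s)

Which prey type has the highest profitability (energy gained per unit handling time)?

bluegill

Profitability E/h (kJ/s): dragonfly nymphs = 26/22 = 1.18, tadpoles = 30/19 = 1.58, shiners = 44/20 = 2.2, bluegill = 17/4.5 = 3.78, crayfish = 36/20 = 1.8.
Ranked: bluegill > shiners > crayfish > tadpoles > dragonfly nymphs.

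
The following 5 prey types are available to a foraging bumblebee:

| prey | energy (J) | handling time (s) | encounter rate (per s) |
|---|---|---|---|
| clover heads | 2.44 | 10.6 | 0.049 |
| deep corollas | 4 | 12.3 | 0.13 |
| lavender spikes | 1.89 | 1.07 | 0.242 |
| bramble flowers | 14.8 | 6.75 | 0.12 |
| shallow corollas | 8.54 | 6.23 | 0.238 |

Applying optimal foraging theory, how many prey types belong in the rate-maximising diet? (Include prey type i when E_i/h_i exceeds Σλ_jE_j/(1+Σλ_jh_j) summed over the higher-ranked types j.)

Rank by E/h (J/s): bramble flowers 2.19, lavender spikes 1.77, shallow corollas 1.37, deep corollas 0.325, clover heads 0.23. Include each in turn until the next type's E/h falls below the running intake rate.
Rate on top 1: 0.9812. lavender spikes: 1.77 > 0.9812 → include.
Rate on top 2: 1.079. shallow corollas: 1.37 > 1.079 → include.
Rate on top 3: 1.201. deep corollas: 0.325 < 1.201 → exclude; stop.
Optimal diet: bramble flowers, lavender spikes, shallow corollas — 3 of 5 types.

3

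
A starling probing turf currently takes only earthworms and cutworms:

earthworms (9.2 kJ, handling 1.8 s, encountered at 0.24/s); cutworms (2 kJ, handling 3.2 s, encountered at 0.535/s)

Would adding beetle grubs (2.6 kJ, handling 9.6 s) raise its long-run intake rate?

On earthworms and cutworms alone, R = ΣλE/(1+Σλh) = 3.278/3.144 = 1.043 kJ/s.
beetle grubs: E/h = 2.6/9.6 = 0.2708 kJ/s.
Since 0.2708 < R, time spent handling beetle grubs is better spent searching.

No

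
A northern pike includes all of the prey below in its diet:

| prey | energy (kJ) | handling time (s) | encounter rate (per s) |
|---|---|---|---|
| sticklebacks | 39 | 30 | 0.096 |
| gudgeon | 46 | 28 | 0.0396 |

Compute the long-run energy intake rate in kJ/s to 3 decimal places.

Energy encountered per unit search time: 0.096×39 + 0.0396×46 = 5.566 kJ/s.
Handling time per unit search time: 0.096×30 + 0.0396×28 = 3.989.
Rate = 5.566/(1 + 3.989) = 1.116 kJ/s.

1.116 kJ/s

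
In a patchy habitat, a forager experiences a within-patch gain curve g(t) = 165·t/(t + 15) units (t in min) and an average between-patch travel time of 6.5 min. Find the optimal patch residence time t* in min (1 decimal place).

9.9 min

Maximise g(t)/(T+t): set derivative to zero → g'(t)(T+t) = g(t).
g'(t) = 165·15/(t + 15)². Setting 165·15/(t+15)² = 165t/[(t+15)(6.5+t)] gives 15(6.5+t) = t(t+15), so t² = 15×6.5 = 97.5.
t* = √97.5 = 9.874 min.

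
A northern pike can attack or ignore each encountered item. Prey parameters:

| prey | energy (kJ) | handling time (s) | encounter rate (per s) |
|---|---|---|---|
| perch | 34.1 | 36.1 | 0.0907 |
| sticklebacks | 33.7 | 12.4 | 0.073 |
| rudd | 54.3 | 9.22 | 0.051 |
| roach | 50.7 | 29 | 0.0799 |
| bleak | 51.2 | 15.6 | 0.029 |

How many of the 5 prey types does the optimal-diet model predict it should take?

3

Profitabilities (E/h, kJ/s): rudd 5.89, bleak 3.28, sticklebacks 2.72, roach 1.75, perch 0.945. Add prey in this order while the next type's profitability exceeds the intake rate on those already taken.
Rate on top 1: 1.884. bleak: 3.28 > 1.884 → include.
Rate on top 2: 2.213. sticklebacks: 2.72 > 2.213 → include.
Rate on top 3: 2.374. roach: 1.75 < 2.374 → exclude; stop.
Optimal diet: rudd, bleak, sticklebacks — 3 of 5 types.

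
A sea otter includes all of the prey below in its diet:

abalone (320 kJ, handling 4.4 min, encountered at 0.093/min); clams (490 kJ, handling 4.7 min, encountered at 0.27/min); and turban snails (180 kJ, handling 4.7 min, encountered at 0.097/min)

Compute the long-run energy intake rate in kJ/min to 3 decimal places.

57.280 kJ/min

R = (0.093×320 + 0.27×490 + 0.097×180) / (1 + 0.093×4.4 + 0.27×4.7 + 0.097×4.7) = 179.5/3.134 = 57.28 kJ/min.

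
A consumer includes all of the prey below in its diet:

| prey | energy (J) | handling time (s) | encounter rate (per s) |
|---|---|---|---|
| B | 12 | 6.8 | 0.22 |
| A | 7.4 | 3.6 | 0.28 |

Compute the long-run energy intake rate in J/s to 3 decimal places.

1.345 J/s

R = (0.22×12 + 0.28×7.4) / (1 + 0.22×6.8 + 0.28×3.6) = 4.712/3.504 = 1.345 J/s.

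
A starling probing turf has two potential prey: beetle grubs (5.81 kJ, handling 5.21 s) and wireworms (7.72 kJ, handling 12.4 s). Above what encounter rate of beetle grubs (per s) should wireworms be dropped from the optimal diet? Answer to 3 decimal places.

The zero-one rule: include wireworms iff E₂/h₂ > λE₁/(1+λh₁). Equality gives the switch point.
λE₁h₂ = E₂ + λE₂h₁ ⇒ λ = E₂/(E₁h₂ − E₂h₁) = 7.72/(72.04 − 40.22) = 0.2426 per s.

0.243 per s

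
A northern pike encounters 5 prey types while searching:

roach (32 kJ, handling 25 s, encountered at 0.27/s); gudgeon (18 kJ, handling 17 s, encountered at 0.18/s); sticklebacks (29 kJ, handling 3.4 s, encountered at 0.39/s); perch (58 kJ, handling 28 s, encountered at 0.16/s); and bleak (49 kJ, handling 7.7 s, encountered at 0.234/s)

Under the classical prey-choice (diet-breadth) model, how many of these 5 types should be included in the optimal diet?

2

Profitabilities (E/h, kJ/s): sticklebacks 8.53, bleak 6.36, perch 2.07, roach 1.28, gudgeon 1.06. Add prey in this order while the next type's profitability exceeds the intake rate on those already taken.
Rate on top 1: 4.862. bleak: 6.36 > 4.862 → include.
Rate on top 2: 5.518. perch: 2.07 < 5.518 → exclude; stop.
Optimal diet: sticklebacks, bleak — 2 of 5 types.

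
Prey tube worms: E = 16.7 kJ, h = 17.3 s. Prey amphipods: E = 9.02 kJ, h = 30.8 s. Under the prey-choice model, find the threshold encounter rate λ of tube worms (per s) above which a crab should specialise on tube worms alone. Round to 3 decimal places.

The zero-one rule: include amphipods iff E₂/h₂ > λE₁/(1+λh₁). Equality gives the switch point.
λE₁h₂ = E₂ + λE₂h₁ ⇒ λ = E₂/(E₁h₂ − E₂h₁) = 9.02/(514.4 − 156) = 0.02517 per s.

0.025 per s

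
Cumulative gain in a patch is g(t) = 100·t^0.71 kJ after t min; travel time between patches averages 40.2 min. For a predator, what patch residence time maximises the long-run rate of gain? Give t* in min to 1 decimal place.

By the marginal value theorem, leave when the instantaneous gain rate g'(t) equals the habitat-wide average g(t)/(T + t).
g'(t) = 0.71·100·t^-0.29. Setting 0.71·100·t^-0.29 = 100·t^0.71/(40.2+t) gives 0.71(40.2+t) = t, so 0.29·t = 0.71×40.2.
t* = 0.71×40.2/0.29 = 98.42 min.

98.4 min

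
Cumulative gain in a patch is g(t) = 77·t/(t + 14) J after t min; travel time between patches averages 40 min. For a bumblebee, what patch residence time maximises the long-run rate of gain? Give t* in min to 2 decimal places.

Optimal t* satisfies g'(t*) = g(t*)/(T + t*).
g'(t) = 77·14/(t + 14)². Setting 77·14/(t+14)² = 77t/[(t+14)(40+t)] gives 14(40+t) = t(t+14), so t² = 14×40 = 560.
t* = √560 = 23.66 min.

23.66 min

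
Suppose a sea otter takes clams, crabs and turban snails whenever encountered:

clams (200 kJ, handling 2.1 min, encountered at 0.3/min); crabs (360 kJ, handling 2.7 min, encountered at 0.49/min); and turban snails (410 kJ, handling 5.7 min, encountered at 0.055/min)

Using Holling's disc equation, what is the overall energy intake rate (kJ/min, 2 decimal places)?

79.27 kJ/min

R = Σλ_iE_i / (1 + Σλ_ih_i)
Numerator: 0.3×200 + 0.49×360 + 0.055×410 = 258.9
Denominator: 1 + 0.3×2.1 + 0.49×2.7 + 0.055×5.7 = 3.266
R = 258.9/3.266 = 79.27 kJ/min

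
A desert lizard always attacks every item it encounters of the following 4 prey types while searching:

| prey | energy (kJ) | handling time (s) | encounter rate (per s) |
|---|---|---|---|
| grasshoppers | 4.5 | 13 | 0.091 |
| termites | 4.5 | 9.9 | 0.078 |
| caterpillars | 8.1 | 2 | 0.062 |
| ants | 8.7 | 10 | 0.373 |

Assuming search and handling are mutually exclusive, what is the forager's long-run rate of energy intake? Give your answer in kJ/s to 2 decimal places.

Energy encountered per unit search time: 0.091×4.5 + 0.078×4.5 + 0.062×8.1 + 0.373×8.7 = 4.508 kJ/s.
Handling time per unit search time: 0.091×13 + 0.078×9.9 + 0.062×2 + 0.373×10 = 5.809.
Rate = 4.508/(1 + 5.809) = 0.662 kJ/s.

0.66 kJ/s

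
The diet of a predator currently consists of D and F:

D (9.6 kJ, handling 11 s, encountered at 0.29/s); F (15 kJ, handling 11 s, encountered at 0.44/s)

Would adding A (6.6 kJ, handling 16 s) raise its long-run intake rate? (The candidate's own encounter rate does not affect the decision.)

On D and F alone, R = ΣλE/(1+Σλh) = 9.384/9.03 = 1.039 kJ/s.
A: E/h = 6.6/16 = 0.4125 kJ/s.
0.4125 < 1.039, so adding A would lower the average — exclude it.

No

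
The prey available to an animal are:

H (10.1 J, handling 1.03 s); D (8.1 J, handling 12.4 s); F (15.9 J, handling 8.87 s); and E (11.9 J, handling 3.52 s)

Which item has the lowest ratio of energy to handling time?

Profitability E/h (J/s): H = 10.1/1.03 = 9.81, D = 8.1/12.4 = 0.653, F = 15.9/8.87 = 1.79, E = 11.9/3.52 = 3.38.
Ranked: H > E > F > D.

D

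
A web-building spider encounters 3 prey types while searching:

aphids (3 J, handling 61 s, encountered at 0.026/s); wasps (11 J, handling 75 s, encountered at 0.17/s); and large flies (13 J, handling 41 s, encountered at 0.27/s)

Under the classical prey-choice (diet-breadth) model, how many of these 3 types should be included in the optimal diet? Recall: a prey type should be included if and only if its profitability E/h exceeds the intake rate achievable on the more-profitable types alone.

1

Rank by E/h (J/s): large flies 0.317, wasps 0.147, aphids 0.0492. Include each in turn until the next type's E/h falls below the running intake rate.
Rate on top 1: 0.2908. wasps: 0.147 < 0.2908 → exclude; stop.
Optimal diet: large flies — 1 of 3 types.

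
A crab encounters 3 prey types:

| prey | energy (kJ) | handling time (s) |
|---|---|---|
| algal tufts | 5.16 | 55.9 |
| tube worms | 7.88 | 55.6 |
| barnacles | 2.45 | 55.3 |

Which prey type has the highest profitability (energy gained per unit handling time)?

tube worms

In descending order of E/h:
tube worms: 7.88/55.6 = 0.142 kJ/s
algal tufts: 5.16/55.9 = 0.0923 kJ/s
barnacles: 2.45/55.3 = 0.0443 kJ/s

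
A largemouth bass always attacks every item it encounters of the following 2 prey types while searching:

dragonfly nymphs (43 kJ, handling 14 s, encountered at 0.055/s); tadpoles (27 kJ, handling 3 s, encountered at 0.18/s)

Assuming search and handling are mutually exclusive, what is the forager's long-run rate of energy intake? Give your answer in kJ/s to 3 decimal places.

3.128 kJ/s

Energy encountered per unit search time: 0.055×43 + 0.18×27 = 7.225 kJ/s.
Handling time per unit search time: 0.055×14 + 0.18×3 = 1.31.
Rate = 7.225/(1 + 1.31) = 3.128 kJ/s.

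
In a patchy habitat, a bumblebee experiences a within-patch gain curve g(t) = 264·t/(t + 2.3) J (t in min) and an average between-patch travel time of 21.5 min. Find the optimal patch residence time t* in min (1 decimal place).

Optimal t* satisfies g'(t*) = g(t*)/(T + t*).
g'(t) = 264·2.3/(t + 2.3)². Setting 264·2.3/(t+2.3)² = 264t/[(t+2.3)(21.5+t)] gives 2.3(21.5+t) = t(t+2.3), so t² = 2.3×21.5 = 49.45.
t* = √49.45 = 7.032 min.

7.0 min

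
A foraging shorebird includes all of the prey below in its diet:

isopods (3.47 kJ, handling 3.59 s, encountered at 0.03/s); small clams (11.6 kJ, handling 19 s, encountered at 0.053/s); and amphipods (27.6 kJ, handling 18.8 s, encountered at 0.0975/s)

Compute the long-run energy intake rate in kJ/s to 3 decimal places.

0.864 kJ/s

R = (0.03×3.47 + 0.053×11.6 + 0.0975×27.6) / (1 + 0.03×3.59 + 0.053×19 + 0.0975×18.8) = 3.41/3.948 = 0.8638 kJ/s.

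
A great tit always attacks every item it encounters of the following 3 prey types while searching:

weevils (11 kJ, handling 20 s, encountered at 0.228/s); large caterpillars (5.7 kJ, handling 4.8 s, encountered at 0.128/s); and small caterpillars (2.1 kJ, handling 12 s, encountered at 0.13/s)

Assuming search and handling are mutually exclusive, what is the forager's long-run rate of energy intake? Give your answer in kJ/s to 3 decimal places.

0.454 kJ/s

R = (0.228×11 + 0.128×5.7 + 0.13×2.1) / (1 + 0.228×20 + 0.128×4.8 + 0.13×12) = 3.511/7.734 = 0.4539 kJ/s.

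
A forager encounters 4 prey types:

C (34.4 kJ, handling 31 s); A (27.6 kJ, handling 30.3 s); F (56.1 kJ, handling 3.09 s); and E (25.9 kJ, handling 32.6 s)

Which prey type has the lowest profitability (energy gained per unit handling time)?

In descending order of E/h:
F: 56.1/3.09 = 18.2 kJ/s
C: 34.4/31 = 1.11 kJ/s
A: 27.6/30.3 = 0.911 kJ/s
E: 25.9/32.6 = 0.794 kJ/s

E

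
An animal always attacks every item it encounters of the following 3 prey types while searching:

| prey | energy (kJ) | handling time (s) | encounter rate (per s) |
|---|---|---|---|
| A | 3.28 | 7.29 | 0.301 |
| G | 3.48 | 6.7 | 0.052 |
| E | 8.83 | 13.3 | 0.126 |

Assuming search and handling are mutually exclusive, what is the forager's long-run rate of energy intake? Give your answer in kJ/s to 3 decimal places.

Energy encountered per unit search time: 0.301×3.28 + 0.052×3.48 + 0.126×8.83 = 2.281 kJ/s.
Handling time per unit search time: 0.301×7.29 + 0.052×6.7 + 0.126×13.3 = 4.218.
Rate = 2.281/(1 + 4.218) = 0.4371 kJ/s.

0.437 kJ/s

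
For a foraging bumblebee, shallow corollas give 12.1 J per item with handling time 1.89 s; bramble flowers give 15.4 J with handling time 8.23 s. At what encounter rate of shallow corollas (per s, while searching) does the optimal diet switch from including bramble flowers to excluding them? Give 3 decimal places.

0.219 per s

At the threshold, the rate on shallow corollas alone equals the profitability of bramble flowers: λ·12.1/(1 + λ·1.89) = 15.4/8.23 = 1.871.
Rearranging, λ(12.1 − 1.871×1.89) = 1.871, so λ = 1.871/8.563 = 0.2185 per s.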